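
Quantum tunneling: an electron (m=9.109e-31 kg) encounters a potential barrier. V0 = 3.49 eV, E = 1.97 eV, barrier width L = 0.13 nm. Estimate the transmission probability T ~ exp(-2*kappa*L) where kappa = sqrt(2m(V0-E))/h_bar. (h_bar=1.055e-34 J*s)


V0 - E = 1.52 eV = 2.4350e-19 J
kappa = sqrt(2 * m * (V0-E)) / h_bar
= sqrt(2 * 9.109e-31 * 2.4350e-19) / 1.055e-34
= 6.3132e+09 /m
2*kappa*L = 2 * 6.3132e+09 * 0.13e-9
= 1.6414
T = exp(-1.6414) = 1.937014e-01

1.937014e-01


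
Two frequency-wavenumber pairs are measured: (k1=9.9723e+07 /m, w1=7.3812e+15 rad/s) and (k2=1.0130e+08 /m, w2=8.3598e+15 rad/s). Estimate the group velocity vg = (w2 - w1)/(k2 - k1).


vg = (w2 - w1) / (k2 - k1)
= (8.3598e+15 - 7.3812e+15) / (1.0130e+08 - 9.9723e+07)
= 9.7860e+14 / 1.5770e+06
= 6.2055e+08 m/s

6.2055e+08


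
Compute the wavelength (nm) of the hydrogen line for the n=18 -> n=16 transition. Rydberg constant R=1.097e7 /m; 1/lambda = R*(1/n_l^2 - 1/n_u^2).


1/lambda = R * (1/n_l^2 - 1/n_u^2)
= 1.097e7 * (1/16^2 - 1/18^2)
= 1.097e7 * (0.003906 - 0.003086)
= 1.097e7 * 0.00082
= 8.9935e+03 /m
lambda = 1 / 8.9935e+03 = 111190.9486 nm

111190.9486


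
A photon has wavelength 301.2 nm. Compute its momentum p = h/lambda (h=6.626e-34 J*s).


p = h / lambda
= 6.626e-34 / (301.2e-9)
= 6.626e-34 / 3.0120e-07
= 2.1999e-27 kg*m/s

2.1999e-27


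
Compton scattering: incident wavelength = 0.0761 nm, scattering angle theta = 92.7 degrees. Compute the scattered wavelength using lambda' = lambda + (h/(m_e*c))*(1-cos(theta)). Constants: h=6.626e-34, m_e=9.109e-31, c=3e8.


Compton wavelength: h/(m_e*c) = 2.4247e-12 m
d_lambda = 2.4247e-12 * (1 - cos(92.7 deg))
= 2.4247e-12 * 1.047106
= 2.5389e-12 m = 0.002539 nm
lambda' = 0.0761 + 0.002539
= 0.078639 nm

0.078639


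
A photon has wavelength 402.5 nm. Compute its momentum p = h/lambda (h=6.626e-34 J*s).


p = h / lambda
= 6.626e-34 / (402.5e-9)
= 6.626e-34 / 4.0250e-07
= 1.6462e-27 kg*m/s

1.6462e-27


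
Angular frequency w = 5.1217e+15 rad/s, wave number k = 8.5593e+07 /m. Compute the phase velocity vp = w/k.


vp = w / k
= 5.1217e+15 / 8.5593e+07
= 5.9838e+07 m/s

5.9838e+07


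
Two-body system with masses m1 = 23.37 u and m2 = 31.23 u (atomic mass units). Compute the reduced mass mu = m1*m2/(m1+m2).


mu = m1 * m2 / (m1 + m2)
= 23.37 * 31.23 / (23.37 + 31.23)
= 729.8451 / 54.6
= 13.3671 u

13.3671


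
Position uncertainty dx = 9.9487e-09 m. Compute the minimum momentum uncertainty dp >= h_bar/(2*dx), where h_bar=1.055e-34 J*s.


dp = h_bar / (2 * dx)
= 1.055e-34 / (2 * 9.9487e-09)
= 1.055e-34 / 1.9897e-08
= 5.3022e-27 kg*m/s

5.3022e-27


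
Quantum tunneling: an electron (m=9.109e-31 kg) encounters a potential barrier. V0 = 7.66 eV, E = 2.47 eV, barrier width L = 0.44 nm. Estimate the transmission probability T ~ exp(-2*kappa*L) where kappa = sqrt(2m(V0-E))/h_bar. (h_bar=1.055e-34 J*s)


V0 - E = 5.19 eV = 8.3144e-19 J
kappa = sqrt(2 * m * (V0-E)) / h_bar
= sqrt(2 * 9.109e-31 * 8.3144e-19) / 1.055e-34
= 1.1666e+10 /m
2*kappa*L = 2 * 1.1666e+10 * 0.44e-9
= 10.2659
T = exp(-10.2659) = 3.480102e-05

3.480102e-05


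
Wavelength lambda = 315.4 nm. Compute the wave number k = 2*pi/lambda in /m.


k = 2 * pi / lambda
= 6.2832 / (315.4e-9)
= 6.2832 / 3.1540e-07
= 1.9921e+07 /m

1.9921e+07


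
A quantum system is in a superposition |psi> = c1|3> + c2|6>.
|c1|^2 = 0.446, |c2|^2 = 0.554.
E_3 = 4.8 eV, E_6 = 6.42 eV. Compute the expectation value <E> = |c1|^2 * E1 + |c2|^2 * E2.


<E> = |c1|^2 * E1 + |c2|^2 * E2
= 0.446 * 4.8 + 0.554 * 6.42
= 2.1408 + 3.5567
= 5.6975 eV

5.6975


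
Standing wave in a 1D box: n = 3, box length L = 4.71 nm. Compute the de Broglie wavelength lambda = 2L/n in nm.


lambda = 2L / n
= 2 * 4.71 / 3
= 9.42 / 3
= 3.14 nm

3.14


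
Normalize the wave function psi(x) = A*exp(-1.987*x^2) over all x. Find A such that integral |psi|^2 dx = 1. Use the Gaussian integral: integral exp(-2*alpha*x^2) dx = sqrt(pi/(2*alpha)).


integral |psi|^2 dx = A^2 * sqrt(pi/(2*alpha)) = 1
A^2 = sqrt(2*alpha/pi)
= sqrt(2 * 1.987 / pi)
= 1.124706
A = sqrt(1.124706)
= 1.0605

1.0605


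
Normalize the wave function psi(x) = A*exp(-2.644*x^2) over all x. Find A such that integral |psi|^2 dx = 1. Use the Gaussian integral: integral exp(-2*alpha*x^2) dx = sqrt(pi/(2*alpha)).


integral |psi|^2 dx = A^2 * sqrt(pi/(2*alpha)) = 1
A^2 = sqrt(2*alpha/pi)
= sqrt(2 * 2.644 / pi)
= 1.297391
A = sqrt(1.297391)
= 1.139

1.139


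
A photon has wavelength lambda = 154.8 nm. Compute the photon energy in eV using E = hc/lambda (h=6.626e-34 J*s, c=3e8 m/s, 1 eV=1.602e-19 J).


E = hc / lambda
= (6.626e-34)(3e8) / (154.8e-9)
= 1.9878e-25 / 1.5480e-07
= 1.2841e-18 J
Converting to eV: 1.2841e-18 / 1.602e-19
= 8.0157 eV

8.0157


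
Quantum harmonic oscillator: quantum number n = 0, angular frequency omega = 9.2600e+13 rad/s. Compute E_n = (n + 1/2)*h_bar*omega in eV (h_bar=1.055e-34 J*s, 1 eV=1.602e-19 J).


E = (n + 1/2) * h_bar * omega
= (0 + 0.5) * 1.055e-34 * 9.2600e+13
= 0.5 * 9.7693e-21
= 4.8846e-21 J
= 0.0305 eV

0.0305


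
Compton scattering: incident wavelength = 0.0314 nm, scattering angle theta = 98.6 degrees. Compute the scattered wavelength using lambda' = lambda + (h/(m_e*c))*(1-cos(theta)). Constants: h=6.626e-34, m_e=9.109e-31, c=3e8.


Compton wavelength: h/(m_e*c) = 2.4247e-12 m
d_lambda = 2.4247e-12 * (1 - cos(98.6 deg))
= 2.4247e-12 * 1.149535
= 2.7873e-12 m = 0.002787 nm
lambda' = 0.0314 + 0.002787
= 0.034187 nm

0.034187


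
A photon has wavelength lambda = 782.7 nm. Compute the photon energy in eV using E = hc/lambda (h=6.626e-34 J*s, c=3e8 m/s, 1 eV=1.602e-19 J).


E = hc / lambda
= (6.626e-34)(3e8) / (782.7e-9)
= 1.9878e-25 / 7.8270e-07
= 2.5397e-19 J
Converting to eV: 2.5397e-19 / 1.602e-19
= 1.5853 eV

1.5853


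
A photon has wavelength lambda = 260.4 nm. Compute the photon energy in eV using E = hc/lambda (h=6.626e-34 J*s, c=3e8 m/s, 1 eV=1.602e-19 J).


E = hc / lambda
= (6.626e-34)(3e8) / (260.4e-9)
= 1.9878e-25 / 2.6040e-07
= 7.6336e-19 J
Converting to eV: 7.6336e-19 / 1.602e-19
= 4.7651 eV

4.7651


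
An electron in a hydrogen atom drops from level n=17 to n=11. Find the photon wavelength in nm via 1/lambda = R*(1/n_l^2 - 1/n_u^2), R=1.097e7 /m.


1/lambda = R * (1/n_l^2 - 1/n_u^2)
= 1.097e7 * (1/11^2 - 1/17^2)
= 1.097e7 * (0.008264 - 0.00346)
= 1.097e7 * 0.004804
= 5.2703e+04 /m
lambda = 1 / 5.2703e+04 = 18974.3673 nm

18974.3673


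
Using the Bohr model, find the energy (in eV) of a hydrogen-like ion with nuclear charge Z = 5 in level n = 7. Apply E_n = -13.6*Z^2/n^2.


E_n = -13.6 * Z^2 / n^2
= -13.6 * 5^2 / 7^2
= -13.6 * 25 / 49
= -6.9388 eV

-6.9388


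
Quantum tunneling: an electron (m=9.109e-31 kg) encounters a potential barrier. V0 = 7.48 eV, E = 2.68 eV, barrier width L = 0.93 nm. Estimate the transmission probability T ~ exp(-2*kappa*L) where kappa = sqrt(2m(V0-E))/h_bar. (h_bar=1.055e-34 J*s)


V0 - E = 4.8 eV = 7.6896e-19 J
kappa = sqrt(2 * m * (V0-E)) / h_bar
= sqrt(2 * 9.109e-31 * 7.6896e-19) / 1.055e-34
= 1.1219e+10 /m
2*kappa*L = 2 * 1.1219e+10 * 0.93e-9
= 20.8671
T = exp(-20.8671) = 8.660059e-10

8.660059e-10


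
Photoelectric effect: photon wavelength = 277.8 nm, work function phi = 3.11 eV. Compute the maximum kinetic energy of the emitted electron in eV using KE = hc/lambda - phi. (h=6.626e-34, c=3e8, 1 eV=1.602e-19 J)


E_photon = hc / lambda
= (6.626e-34)(3e8) / (277.8e-9)
= 7.1555e-19 J
= 4.4666 eV
KE = E_photon - phi
= 4.4666 - 3.11
= 1.3566 eV

1.3566


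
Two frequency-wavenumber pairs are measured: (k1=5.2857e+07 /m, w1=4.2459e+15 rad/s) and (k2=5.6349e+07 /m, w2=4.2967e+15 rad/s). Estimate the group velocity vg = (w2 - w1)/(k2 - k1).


vg = (w2 - w1) / (k2 - k1)
= (4.2967e+15 - 4.2459e+15) / (5.6349e+07 - 5.2857e+07)
= 5.0800e+13 / 3.4920e+06
= 1.4548e+07 m/s

1.4548e+07


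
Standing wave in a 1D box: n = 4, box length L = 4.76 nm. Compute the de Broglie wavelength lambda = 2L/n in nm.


lambda = 2L / n
= 2 * 4.76 / 4
= 9.52 / 4
= 2.38 nm

2.38


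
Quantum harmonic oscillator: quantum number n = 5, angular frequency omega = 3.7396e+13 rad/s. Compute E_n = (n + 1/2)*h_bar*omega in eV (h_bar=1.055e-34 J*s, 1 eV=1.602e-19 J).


E = (n + 1/2) * h_bar * omega
= (5 + 0.5) * 1.055e-34 * 3.7396e+13
= 5.5 * 3.9453e-21
= 2.1699e-20 J
= 0.1354 eV

0.1354


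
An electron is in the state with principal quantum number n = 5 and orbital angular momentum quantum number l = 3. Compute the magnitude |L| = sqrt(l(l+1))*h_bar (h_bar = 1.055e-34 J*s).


L = sqrt(l*(l+1)) * h_bar
= sqrt(3 * 4) * 1.055e-34
= sqrt(12) * 1.055e-34
= 3.4641 * 1.055e-34
= 3.6546e-34 J*s

3.6546e-34


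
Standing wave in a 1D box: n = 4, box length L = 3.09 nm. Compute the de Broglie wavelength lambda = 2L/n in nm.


lambda = 2L / n
= 2 * 3.09 / 4
= 6.18 / 4
= 1.545 nm

1.545


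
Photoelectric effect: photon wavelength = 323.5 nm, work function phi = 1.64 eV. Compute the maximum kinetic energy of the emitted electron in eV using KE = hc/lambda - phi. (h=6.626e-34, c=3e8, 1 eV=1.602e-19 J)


E_photon = hc / lambda
= (6.626e-34)(3e8) / (323.5e-9)
= 6.1447e-19 J
= 3.8356 eV
KE = E_photon - phi
= 3.8356 - 1.64
= 2.1956 eV

2.1956


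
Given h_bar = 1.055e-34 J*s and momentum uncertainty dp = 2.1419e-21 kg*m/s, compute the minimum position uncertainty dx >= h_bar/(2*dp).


dx = h_bar / (2 * dp)
= 1.055e-34 / (2 * 2.1419e-21)
= 1.055e-34 / 4.2838e-21
= 2.4628e-14 m

2.4628e-14


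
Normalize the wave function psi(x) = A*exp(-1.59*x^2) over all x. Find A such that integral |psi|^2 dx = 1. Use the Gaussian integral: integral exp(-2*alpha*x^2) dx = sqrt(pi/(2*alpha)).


integral |psi|^2 dx = A^2 * sqrt(pi/(2*alpha)) = 1
A^2 = sqrt(2*alpha/pi)
= sqrt(2 * 1.59 / pi)
= 1.006094
A = sqrt(1.006094)
= 1.003

1.003


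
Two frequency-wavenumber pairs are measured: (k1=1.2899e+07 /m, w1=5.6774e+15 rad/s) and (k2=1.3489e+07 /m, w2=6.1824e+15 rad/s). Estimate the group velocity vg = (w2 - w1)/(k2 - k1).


vg = (w2 - w1) / (k2 - k1)
= (6.1824e+15 - 5.6774e+15) / (1.3489e+07 - 1.2899e+07)
= 5.0500e+14 / 5.9000e+05
= 8.5593e+08 m/s

8.5593e+08


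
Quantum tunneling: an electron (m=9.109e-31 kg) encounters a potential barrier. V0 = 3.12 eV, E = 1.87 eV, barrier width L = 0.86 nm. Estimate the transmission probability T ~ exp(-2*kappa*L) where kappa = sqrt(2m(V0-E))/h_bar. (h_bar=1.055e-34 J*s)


V0 - E = 1.25 eV = 2.0025e-19 J
kappa = sqrt(2 * m * (V0-E)) / h_bar
= sqrt(2 * 9.109e-31 * 2.0025e-19) / 1.055e-34
= 5.7251e+09 /m
2*kappa*L = 2 * 5.7251e+09 * 0.86e-9
= 9.8472
T = exp(-9.8472) = 5.289528e-05

5.289528e-05


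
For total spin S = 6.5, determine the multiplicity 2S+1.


Spin multiplicity = 2S + 1
= 2 * 6.5 + 1
= 13.0 + 1
= 14

14


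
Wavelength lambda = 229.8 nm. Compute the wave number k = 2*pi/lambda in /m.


k = 2 * pi / lambda
= 6.2832 / (229.8e-9)
= 6.2832 / 2.2980e-07
= 2.7342e+07 /m

2.7342e+07


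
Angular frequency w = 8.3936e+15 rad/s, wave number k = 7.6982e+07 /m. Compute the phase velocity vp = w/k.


vp = w / k
= 8.3936e+15 / 7.6982e+07
= 1.0903e+08 m/s

1.0903e+08


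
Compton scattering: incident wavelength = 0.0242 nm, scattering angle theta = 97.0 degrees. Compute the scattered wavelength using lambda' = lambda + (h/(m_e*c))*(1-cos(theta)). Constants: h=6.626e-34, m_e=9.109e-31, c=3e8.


Compton wavelength: h/(m_e*c) = 2.4247e-12 m
d_lambda = 2.4247e-12 * (1 - cos(97.0 deg))
= 2.4247e-12 * 1.121869
= 2.7202e-12 m = 0.00272 nm
lambda' = 0.0242 + 0.00272
= 0.02692 nm

0.02692


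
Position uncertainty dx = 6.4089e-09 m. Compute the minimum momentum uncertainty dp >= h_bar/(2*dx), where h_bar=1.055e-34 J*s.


dp = h_bar / (2 * dx)
= 1.055e-34 / (2 * 6.4089e-09)
= 1.055e-34 / 1.2818e-08
= 8.2307e-27 kg*m/s

8.2307e-27


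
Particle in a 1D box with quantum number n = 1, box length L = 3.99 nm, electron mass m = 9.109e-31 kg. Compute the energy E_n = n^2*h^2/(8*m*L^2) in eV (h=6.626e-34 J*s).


E = n^2 * h^2 / (8 * m * L^2)
= 1^2 * (6.626e-34)^2 / (8 * 9.109e-31 * (3.99e-9)^2)
= 1 * 4.3904e-67 / (8 * 9.109e-31 * 1.5920e-17)
= 3.7844e-21 J
= 0.0236 eV

0.0236


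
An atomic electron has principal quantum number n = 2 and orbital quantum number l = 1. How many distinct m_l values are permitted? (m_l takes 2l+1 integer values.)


m_l ranges from -l to +l in integer steps
So m_l goes from -1 to +1
Count = 2l + 1 = 2*1 + 1
= 3

3


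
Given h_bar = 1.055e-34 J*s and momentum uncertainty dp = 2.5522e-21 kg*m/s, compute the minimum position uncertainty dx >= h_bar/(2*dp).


dx = h_bar / (2 * dp)
= 1.055e-34 / (2 * 2.5522e-21)
= 1.055e-34 / 5.1044e-21
= 2.0668e-14 m

2.0668e-14


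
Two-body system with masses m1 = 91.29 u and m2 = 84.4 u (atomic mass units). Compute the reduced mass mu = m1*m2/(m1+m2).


mu = m1 * m2 / (m1 + m2)
= 91.29 * 84.4 / (91.29 + 84.4)
= 7704.876 / 175.69
= 43.8549 u

43.8549


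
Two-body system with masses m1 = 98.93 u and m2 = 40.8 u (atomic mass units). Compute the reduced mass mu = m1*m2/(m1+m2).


mu = m1 * m2 / (m1 + m2)
= 98.93 * 40.8 / (98.93 + 40.8)
= 4036.344 / 139.73
= 28.8867 u

28.8867


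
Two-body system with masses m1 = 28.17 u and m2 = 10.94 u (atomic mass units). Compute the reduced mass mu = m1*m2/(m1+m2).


mu = m1 * m2 / (m1 + m2)
= 28.17 * 10.94 / (28.17 + 10.94)
= 308.1798 / 39.11
= 7.8798 u

7.8798


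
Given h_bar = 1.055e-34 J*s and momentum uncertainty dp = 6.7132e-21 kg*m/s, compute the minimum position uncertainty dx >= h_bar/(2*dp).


dx = h_bar / (2 * dp)
= 1.055e-34 / (2 * 6.7132e-21)
= 1.055e-34 / 1.3426e-20
= 7.8577e-15 m

7.8577e-15


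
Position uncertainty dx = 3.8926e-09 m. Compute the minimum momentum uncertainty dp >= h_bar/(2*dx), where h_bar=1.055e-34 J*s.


dp = h_bar / (2 * dx)
= 1.055e-34 / (2 * 3.8926e-09)
= 1.055e-34 / 7.7852e-09
= 1.3551e-26 kg*m/s

1.3551e-26


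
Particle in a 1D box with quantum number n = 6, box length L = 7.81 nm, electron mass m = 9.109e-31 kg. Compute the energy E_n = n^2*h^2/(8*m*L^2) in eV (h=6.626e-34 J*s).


E = n^2 * h^2 / (8 * m * L^2)
= 6^2 * (6.626e-34)^2 / (8 * 9.109e-31 * (7.81e-9)^2)
= 36 * 4.3904e-67 / (8 * 9.109e-31 * 6.0996e-17)
= 3.5558e-20 J
= 0.222 eV

0.222


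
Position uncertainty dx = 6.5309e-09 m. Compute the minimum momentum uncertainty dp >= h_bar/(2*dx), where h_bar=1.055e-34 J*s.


dp = h_bar / (2 * dx)
= 1.055e-34 / (2 * 6.5309e-09)
= 1.055e-34 / 1.3062e-08
= 8.0770e-27 kg*m/s

8.0770e-27


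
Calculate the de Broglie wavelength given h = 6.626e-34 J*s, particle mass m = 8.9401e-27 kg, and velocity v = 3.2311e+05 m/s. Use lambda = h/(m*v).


lambda = h / (m * v)
= 6.626e-34 / (8.9401e-27 * 3.2311e+05)
= 6.626e-34 / 2.8886e-21
= 2.2938e-13 m

2.2938e-13


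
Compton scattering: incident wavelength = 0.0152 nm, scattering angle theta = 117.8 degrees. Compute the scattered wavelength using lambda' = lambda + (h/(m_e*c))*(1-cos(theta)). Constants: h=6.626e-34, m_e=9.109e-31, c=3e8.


Compton wavelength: h/(m_e*c) = 2.4247e-12 m
d_lambda = 2.4247e-12 * (1 - cos(117.8 deg))
= 2.4247e-12 * 1.466387
= 3.5556e-12 m = 0.003556 nm
lambda' = 0.0152 + 0.003556
= 0.018756 nm

0.018756


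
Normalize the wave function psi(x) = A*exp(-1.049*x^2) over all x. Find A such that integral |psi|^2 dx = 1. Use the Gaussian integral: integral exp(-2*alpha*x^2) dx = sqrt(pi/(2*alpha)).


integral |psi|^2 dx = A^2 * sqrt(pi/(2*alpha)) = 1
A^2 = sqrt(2*alpha/pi)
= sqrt(2 * 1.049 / pi)
= 0.817199
A = sqrt(0.817199)
= 0.904

0.904


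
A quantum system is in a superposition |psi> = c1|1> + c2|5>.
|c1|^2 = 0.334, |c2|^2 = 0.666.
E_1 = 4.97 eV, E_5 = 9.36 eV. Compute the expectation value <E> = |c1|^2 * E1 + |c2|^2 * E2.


<E> = |c1|^2 * E1 + |c2|^2 * E2
= 0.334 * 4.97 + 0.666 * 9.36
= 1.66 + 6.2338
= 7.8937 eV

7.8937


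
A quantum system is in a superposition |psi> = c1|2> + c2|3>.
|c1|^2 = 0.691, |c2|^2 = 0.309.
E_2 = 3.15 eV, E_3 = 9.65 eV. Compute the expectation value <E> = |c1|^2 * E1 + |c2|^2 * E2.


<E> = |c1|^2 * E1 + |c2|^2 * E2
= 0.691 * 3.15 + 0.309 * 9.65
= 2.1766 + 2.9819
= 5.1585 eV

5.1585


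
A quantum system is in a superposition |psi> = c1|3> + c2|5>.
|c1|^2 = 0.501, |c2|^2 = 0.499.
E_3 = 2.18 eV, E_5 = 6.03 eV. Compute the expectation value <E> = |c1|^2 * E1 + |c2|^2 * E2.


<E> = |c1|^2 * E1 + |c2|^2 * E2
= 0.501 * 2.18 + 0.499 * 6.03
= 1.0922 + 3.009
= 4.1012 eV

4.1012


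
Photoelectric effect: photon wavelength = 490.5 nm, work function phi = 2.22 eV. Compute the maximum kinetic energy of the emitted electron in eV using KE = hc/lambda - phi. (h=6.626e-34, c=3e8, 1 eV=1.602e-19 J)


E_photon = hc / lambda
= (6.626e-34)(3e8) / (490.5e-9)
= 4.0526e-19 J
= 2.5297 eV
KE = E_photon - phi
= 2.5297 - 2.22
= 0.3097 eV

0.3097


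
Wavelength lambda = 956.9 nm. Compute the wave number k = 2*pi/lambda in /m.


k = 2 * pi / lambda
= 6.2832 / (956.9e-9)
= 6.2832 / 9.5690e-07
= 6.5662e+06 /m

6.5662e+06


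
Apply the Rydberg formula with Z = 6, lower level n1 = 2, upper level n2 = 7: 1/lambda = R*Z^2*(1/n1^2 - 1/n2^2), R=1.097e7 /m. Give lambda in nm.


1/lambda = R * Z^2 * (1/n1^2 - 1/n2^2)
= 1.097e7 * 6^2 * (1/2^2 - 1/7^2)
= 1.097e7 * 36 * (0.25 - 0.020408)
= 9.0670e+07 /m
lambda = 1 / 9.0670e+07
= 11.029 nm

11.029


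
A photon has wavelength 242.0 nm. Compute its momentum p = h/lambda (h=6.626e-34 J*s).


p = h / lambda
= 6.626e-34 / (242.0e-9)
= 6.626e-34 / 2.4200e-07
= 2.7380e-27 kg*m/s

2.7380e-27


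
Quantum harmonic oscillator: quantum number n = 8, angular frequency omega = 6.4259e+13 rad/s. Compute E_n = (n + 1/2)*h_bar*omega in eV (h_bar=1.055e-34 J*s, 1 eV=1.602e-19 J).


E = (n + 1/2) * h_bar * omega
= (8 + 0.5) * 1.055e-34 * 6.4259e+13
= 8.5 * 6.7793e-21
= 5.7624e-20 J
= 0.3597 eV

0.3597


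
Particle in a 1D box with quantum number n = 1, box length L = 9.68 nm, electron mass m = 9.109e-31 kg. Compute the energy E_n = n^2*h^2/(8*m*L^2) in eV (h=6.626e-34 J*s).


E = n^2 * h^2 / (8 * m * L^2)
= 1^2 * (6.626e-34)^2 / (8 * 9.109e-31 * (9.68e-9)^2)
= 1 * 4.3904e-67 / (8 * 9.109e-31 * 9.3702e-17)
= 6.4297e-22 J
= 0.004 eV

0.004


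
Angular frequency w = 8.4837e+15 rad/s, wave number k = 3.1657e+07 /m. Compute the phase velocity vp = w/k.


vp = w / k
= 8.4837e+15 / 3.1657e+07
= 2.6799e+08 m/s

2.6799e+08


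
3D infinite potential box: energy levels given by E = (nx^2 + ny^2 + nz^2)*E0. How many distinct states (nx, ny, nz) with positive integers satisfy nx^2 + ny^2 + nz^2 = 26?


Enumerate all (nx, ny, nz) with nx^2 + ny^2 + nz^2 = 26:
(1,3,4)
(1,4,3)
(3,1,4)
(3,4,1)
(4,1,3)
(4,3,1)
Total degeneracy = 6

6


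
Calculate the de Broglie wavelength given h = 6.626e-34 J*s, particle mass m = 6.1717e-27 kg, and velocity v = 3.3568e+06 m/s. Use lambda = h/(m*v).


lambda = h / (m * v)
= 6.626e-34 / (6.1717e-27 * 3.3568e+06)
= 6.626e-34 / 2.0717e-20
= 3.1983e-14 m

3.1983e-14


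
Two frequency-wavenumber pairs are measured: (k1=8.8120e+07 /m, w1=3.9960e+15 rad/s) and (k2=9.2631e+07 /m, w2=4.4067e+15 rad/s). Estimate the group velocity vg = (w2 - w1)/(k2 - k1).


vg = (w2 - w1) / (k2 - k1)
= (4.4067e+15 - 3.9960e+15) / (9.2631e+07 - 8.8120e+07)
= 4.1070e+14 / 4.5110e+06
= 9.1044e+07 m/s

9.1044e+07


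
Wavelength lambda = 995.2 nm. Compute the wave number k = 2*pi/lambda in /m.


k = 2 * pi / lambda
= 6.2832 / (995.2e-9)
= 6.2832 / 9.9520e-07
= 6.3135e+06 /m

6.3135e+06


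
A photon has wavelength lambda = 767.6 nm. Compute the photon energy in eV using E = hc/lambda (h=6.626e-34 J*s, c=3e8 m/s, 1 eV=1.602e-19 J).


E = hc / lambda
= (6.626e-34)(3e8) / (767.6e-9)
= 1.9878e-25 / 7.6760e-07
= 2.5896e-19 J
Converting to eV: 2.5896e-19 / 1.602e-19
= 1.6165 eV

1.6165


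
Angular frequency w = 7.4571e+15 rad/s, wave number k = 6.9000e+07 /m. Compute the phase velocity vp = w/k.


vp = w / k
= 7.4571e+15 / 6.9000e+07
= 1.0807e+08 m/s

1.0807e+08


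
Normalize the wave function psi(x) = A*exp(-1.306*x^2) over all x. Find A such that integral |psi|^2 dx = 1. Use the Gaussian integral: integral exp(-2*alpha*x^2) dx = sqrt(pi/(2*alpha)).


integral |psi|^2 dx = A^2 * sqrt(pi/(2*alpha)) = 1
A^2 = sqrt(2*alpha/pi)
= sqrt(2 * 1.306 / pi)
= 0.911825
A = sqrt(0.911825)
= 0.9549

0.9549


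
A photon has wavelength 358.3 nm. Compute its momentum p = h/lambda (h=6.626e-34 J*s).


p = h / lambda
= 6.626e-34 / (358.3e-9)
= 6.626e-34 / 3.5830e-07
= 1.8493e-27 kg*m/s

1.8493e-27


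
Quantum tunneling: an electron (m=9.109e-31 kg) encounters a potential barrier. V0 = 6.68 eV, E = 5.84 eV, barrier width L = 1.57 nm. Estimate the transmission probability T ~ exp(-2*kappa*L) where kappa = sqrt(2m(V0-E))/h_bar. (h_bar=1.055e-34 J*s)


V0 - E = 0.84 eV = 1.3457e-19 J
kappa = sqrt(2 * m * (V0-E)) / h_bar
= sqrt(2 * 9.109e-31 * 1.3457e-19) / 1.055e-34
= 4.6932e+09 /m
2*kappa*L = 2 * 4.6932e+09 * 1.57e-9
= 14.7366
T = exp(-14.7366) = 3.980697e-07

3.980697e-07


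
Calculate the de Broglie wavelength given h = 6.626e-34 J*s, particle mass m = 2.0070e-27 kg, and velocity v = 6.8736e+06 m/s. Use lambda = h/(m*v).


lambda = h / (m * v)
= 6.626e-34 / (2.0070e-27 * 6.8736e+06)
= 6.626e-34 / 1.3795e-20
= 4.8031e-14 m

4.8031e-14


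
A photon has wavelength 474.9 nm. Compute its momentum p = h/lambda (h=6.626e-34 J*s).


p = h / lambda
= 6.626e-34 / (474.9e-9)
= 6.626e-34 / 4.7490e-07
= 1.3952e-27 kg*m/s

1.3952e-27


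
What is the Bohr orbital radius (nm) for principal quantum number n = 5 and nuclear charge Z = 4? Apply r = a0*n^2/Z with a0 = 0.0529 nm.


r = a0 * n^2 / Z
= 0.0529 * 5^2 / 4
= 0.0529 * 25 / 4
= 0.3306 nm

0.3306


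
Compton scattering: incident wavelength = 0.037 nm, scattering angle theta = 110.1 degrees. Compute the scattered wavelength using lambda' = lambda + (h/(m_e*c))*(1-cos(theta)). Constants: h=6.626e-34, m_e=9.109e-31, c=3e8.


Compton wavelength: h/(m_e*c) = 2.4247e-12 m
d_lambda = 2.4247e-12 * (1 - cos(110.1 deg))
= 2.4247e-12 * 1.34366
= 3.2580e-12 m = 0.003258 nm
lambda' = 0.037 + 0.003258
= 0.040258 nm

0.040258


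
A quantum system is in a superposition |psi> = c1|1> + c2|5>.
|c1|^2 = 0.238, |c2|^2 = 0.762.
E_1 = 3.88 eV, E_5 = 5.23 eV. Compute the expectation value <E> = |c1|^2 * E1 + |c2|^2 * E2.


<E> = |c1|^2 * E1 + |c2|^2 * E2
= 0.238 * 3.88 + 0.762 * 5.23
= 0.9234 + 3.9853
= 4.9087 eV

4.9087


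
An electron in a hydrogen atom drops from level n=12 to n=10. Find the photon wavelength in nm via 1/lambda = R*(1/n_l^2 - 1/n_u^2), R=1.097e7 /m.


1/lambda = R * (1/n_l^2 - 1/n_u^2)
= 1.097e7 * (1/10^2 - 1/12^2)
= 1.097e7 * (0.01 - 0.006944)
= 1.097e7 * 0.003056
= 3.3519e+04 /m
lambda = 1 / 3.3519e+04 = 29833.43 nm

29833.43


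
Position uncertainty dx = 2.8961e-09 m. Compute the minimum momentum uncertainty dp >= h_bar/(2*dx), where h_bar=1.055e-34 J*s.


dp = h_bar / (2 * dx)
= 1.055e-34 / (2 * 2.8961e-09)
= 1.055e-34 / 5.7922e-09
= 1.8214e-26 kg*m/s

1.8214e-26


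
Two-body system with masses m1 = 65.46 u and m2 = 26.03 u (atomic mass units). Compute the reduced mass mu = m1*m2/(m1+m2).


mu = m1 * m2 / (m1 + m2)
= 65.46 * 26.03 / (65.46 + 26.03)
= 1703.9238 / 91.49
= 18.6242 u

18.6242


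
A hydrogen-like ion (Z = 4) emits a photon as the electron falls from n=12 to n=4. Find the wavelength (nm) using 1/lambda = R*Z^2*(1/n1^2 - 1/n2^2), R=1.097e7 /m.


1/lambda = R * Z^2 * (1/n1^2 - 1/n2^2)
= 1.097e7 * 4^2 * (1/4^2 - 1/12^2)
= 1.097e7 * 16 * (0.0625 - 0.006944)
= 9.7511e+06 /m
lambda = 1 / 9.7511e+06
= 102.5524 nm

102.5524


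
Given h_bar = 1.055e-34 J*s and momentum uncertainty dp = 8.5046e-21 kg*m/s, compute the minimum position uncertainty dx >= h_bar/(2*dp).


dx = h_bar / (2 * dp)
= 1.055e-34 / (2 * 8.5046e-21)
= 1.055e-34 / 1.7009e-20
= 6.2025e-15 m

6.2025e-15


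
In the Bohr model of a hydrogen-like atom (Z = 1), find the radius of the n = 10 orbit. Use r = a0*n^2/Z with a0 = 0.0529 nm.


r = a0 * n^2 / Z
= 0.0529 * 10^2 / 1
= 0.0529 * 100 / 1
= 5.29 nm

5.29


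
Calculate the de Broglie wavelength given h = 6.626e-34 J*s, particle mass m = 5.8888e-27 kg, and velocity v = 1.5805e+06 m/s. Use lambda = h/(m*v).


lambda = h / (m * v)
= 6.626e-34 / (5.8888e-27 * 1.5805e+06)
= 6.626e-34 / 9.3072e-21
= 7.1192e-14 m

7.1192e-14


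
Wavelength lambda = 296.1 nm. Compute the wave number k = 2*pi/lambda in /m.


k = 2 * pi / lambda
= 6.2832 / (296.1e-9)
= 6.2832 / 2.9610e-07
= 2.1220e+07 /m

2.1220e+07


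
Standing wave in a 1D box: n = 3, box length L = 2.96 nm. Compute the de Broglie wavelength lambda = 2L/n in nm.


lambda = 2L / n
= 2 * 2.96 / 3
= 5.92 / 3
= 1.9733 nm

1.9733


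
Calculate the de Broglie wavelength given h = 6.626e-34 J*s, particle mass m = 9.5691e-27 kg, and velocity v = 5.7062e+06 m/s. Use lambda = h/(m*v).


lambda = h / (m * v)
= 6.626e-34 / (9.5691e-27 * 5.7062e+06)
= 6.626e-34 / 5.4603e-20
= 1.2135e-14 m

1.2135e-14


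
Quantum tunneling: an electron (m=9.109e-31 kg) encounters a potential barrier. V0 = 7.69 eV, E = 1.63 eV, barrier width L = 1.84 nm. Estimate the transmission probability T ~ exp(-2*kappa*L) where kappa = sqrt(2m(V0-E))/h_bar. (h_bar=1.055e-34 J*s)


V0 - E = 6.06 eV = 9.7081e-19 J
kappa = sqrt(2 * m * (V0-E)) / h_bar
= sqrt(2 * 9.109e-31 * 9.7081e-19) / 1.055e-34
= 1.2606e+10 /m
2*kappa*L = 2 * 1.2606e+10 * 1.84e-9
= 46.3888
T = exp(-46.3888) = 7.138283e-21

7.138283e-21


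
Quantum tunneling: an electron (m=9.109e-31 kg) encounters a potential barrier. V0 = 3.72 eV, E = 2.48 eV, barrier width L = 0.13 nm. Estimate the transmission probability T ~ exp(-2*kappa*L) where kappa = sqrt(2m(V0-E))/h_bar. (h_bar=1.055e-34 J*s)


V0 - E = 1.24 eV = 1.9865e-19 J
kappa = sqrt(2 * m * (V0-E)) / h_bar
= sqrt(2 * 9.109e-31 * 1.9865e-19) / 1.055e-34
= 5.7022e+09 /m
2*kappa*L = 2 * 5.7022e+09 * 0.13e-9
= 1.4826
T = exp(-1.4826) = 2.270549e-01

2.270549e-01


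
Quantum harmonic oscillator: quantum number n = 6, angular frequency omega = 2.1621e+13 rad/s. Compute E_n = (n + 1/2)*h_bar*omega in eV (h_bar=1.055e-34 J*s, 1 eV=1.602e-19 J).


E = (n + 1/2) * h_bar * omega
= (6 + 0.5) * 1.055e-34 * 2.1621e+13
= 6.5 * 2.2810e-21
= 1.4827e-20 J
= 0.0926 eV

0.0926


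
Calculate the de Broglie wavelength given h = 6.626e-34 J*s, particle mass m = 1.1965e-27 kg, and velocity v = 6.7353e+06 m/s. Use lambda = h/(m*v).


lambda = h / (m * v)
= 6.626e-34 / (1.1965e-27 * 6.7353e+06)
= 6.626e-34 / 8.0588e-21
= 8.2221e-14 m

8.2221e-14


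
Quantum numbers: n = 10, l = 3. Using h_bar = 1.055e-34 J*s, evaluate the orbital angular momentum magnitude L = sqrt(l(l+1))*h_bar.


L = sqrt(l*(l+1)) * h_bar
= sqrt(3 * 4) * 1.055e-34
= sqrt(12) * 1.055e-34
= 3.4641 * 1.055e-34
= 3.6546e-34 J*s

3.6546e-34


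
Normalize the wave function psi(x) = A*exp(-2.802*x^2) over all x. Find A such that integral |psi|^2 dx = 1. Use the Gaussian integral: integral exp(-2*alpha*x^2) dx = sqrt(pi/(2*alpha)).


integral |psi|^2 dx = A^2 * sqrt(pi/(2*alpha)) = 1
A^2 = sqrt(2*alpha/pi)
= sqrt(2 * 2.802 / pi)
= 1.335593
A = sqrt(1.335593)
= 1.1557

1.1557


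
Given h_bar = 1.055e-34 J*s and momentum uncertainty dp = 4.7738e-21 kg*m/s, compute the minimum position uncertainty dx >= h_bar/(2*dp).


dx = h_bar / (2 * dp)
= 1.055e-34 / (2 * 4.7738e-21)
= 1.055e-34 / 9.5476e-21
= 1.1050e-14 m

1.1050e-14


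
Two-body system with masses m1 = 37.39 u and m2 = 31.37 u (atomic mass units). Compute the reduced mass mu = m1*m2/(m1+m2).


mu = m1 * m2 / (m1 + m2)
= 37.39 * 31.37 / (37.39 + 31.37)
= 1172.9243 / 68.76
= 17.0582 u

17.0582


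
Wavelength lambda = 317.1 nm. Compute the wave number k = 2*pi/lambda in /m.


k = 2 * pi / lambda
= 6.2832 / (317.1e-9)
= 6.2832 / 3.1710e-07
= 1.9815e+07 /m

1.9815e+07


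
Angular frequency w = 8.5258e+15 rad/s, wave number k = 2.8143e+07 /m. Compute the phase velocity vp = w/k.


vp = w / k
= 8.5258e+15 / 2.8143e+07
= 3.0295e+08 m/s

3.0295e+08


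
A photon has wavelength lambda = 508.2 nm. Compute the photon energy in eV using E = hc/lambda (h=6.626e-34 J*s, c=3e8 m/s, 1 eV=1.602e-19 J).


E = hc / lambda
= (6.626e-34)(3e8) / (508.2e-9)
= 1.9878e-25 / 5.0820e-07
= 3.9115e-19 J
Converting to eV: 3.9115e-19 / 1.602e-19
= 2.4416 eV

2.4416


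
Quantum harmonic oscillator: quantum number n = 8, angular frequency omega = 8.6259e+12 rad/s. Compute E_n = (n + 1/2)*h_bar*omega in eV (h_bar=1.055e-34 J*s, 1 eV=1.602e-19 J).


E = (n + 1/2) * h_bar * omega
= (8 + 0.5) * 1.055e-34 * 8.6259e+12
= 8.5 * 9.1003e-22
= 7.7353e-21 J
= 0.0483 eV

0.0483


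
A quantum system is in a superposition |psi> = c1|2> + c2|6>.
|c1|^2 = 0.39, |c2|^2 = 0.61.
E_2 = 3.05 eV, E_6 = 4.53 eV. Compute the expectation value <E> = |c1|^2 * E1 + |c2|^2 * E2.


<E> = |c1|^2 * E1 + |c2|^2 * E2
= 0.39 * 3.05 + 0.61 * 4.53
= 1.1895 + 2.7633
= 3.9528 eV

3.9528


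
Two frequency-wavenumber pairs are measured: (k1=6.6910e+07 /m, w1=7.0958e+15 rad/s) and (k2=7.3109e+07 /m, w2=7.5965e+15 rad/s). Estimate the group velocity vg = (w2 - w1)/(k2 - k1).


vg = (w2 - w1) / (k2 - k1)
= (7.5965e+15 - 7.0958e+15) / (7.3109e+07 - 6.6910e+07)
= 5.0070e+14 / 6.1990e+06
= 8.0771e+07 m/s

8.0771e+07


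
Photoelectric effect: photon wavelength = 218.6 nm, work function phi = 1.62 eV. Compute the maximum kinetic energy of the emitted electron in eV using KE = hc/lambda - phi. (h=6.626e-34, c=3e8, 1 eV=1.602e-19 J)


E_photon = hc / lambda
= (6.626e-34)(3e8) / (218.6e-9)
= 9.0933e-19 J
= 5.6762 eV
KE = E_photon - phi
= 5.6762 - 1.62
= 4.0562 eV

4.0562


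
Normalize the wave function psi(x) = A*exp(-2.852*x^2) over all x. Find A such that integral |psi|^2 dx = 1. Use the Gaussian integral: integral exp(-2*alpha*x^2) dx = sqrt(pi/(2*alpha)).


integral |psi|^2 dx = A^2 * sqrt(pi/(2*alpha)) = 1
A^2 = sqrt(2*alpha/pi)
= sqrt(2 * 2.852 / pi)
= 1.347457
A = sqrt(1.347457)
= 1.1608

1.1608


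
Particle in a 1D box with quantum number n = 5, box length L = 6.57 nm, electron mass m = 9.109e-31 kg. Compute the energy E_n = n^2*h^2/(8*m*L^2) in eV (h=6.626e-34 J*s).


E = n^2 * h^2 / (8 * m * L^2)
= 5^2 * (6.626e-34)^2 / (8 * 9.109e-31 * (6.57e-9)^2)
= 25 * 4.3904e-67 / (8 * 9.109e-31 * 4.3165e-17)
= 3.4894e-20 J
= 0.2178 eV

0.2178


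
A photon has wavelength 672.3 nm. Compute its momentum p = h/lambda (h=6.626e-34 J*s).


p = h / lambda
= 6.626e-34 / (672.3e-9)
= 6.626e-34 / 6.7230e-07
= 9.8557e-28 kg*m/s

9.8557e-28


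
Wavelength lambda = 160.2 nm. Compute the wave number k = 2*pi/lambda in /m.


k = 2 * pi / lambda
= 6.2832 / (160.2e-9)
= 6.2832 / 1.6020e-07
= 3.9221e+07 /m

3.9221e+07


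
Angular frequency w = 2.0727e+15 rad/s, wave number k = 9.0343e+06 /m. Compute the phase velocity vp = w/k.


vp = w / k
= 2.0727e+15 / 9.0343e+06
= 2.2943e+08 m/s

2.2943e+08


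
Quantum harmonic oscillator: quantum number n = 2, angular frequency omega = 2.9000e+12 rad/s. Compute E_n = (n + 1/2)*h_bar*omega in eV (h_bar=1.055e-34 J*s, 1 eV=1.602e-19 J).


E = (n + 1/2) * h_bar * omega
= (2 + 0.5) * 1.055e-34 * 2.9000e+12
= 2.5 * 3.0595e-22
= 7.6487e-22 J
= 0.0048 eV

0.0048


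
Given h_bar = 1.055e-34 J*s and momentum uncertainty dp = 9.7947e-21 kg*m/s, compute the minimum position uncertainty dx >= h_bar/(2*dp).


dx = h_bar / (2 * dp)
= 1.055e-34 / (2 * 9.7947e-21)
= 1.055e-34 / 1.9589e-20
= 5.3856e-15 m

5.3856e-15


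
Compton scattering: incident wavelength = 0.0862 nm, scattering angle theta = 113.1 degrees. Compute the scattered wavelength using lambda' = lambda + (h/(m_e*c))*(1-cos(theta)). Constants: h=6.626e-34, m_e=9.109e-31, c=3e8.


Compton wavelength: h/(m_e*c) = 2.4247e-12 m
d_lambda = 2.4247e-12 * (1 - cos(113.1 deg))
= 2.4247e-12 * 1.392337
= 3.3760e-12 m = 0.003376 nm
lambda' = 0.0862 + 0.003376
= 0.089576 nm

0.089576


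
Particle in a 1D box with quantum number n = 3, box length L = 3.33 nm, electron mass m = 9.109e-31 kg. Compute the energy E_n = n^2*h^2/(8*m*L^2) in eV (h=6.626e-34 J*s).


E = n^2 * h^2 / (8 * m * L^2)
= 3^2 * (6.626e-34)^2 / (8 * 9.109e-31 * (3.33e-9)^2)
= 9 * 4.3904e-67 / (8 * 9.109e-31 * 1.1089e-17)
= 4.8899e-20 J
= 0.3052 eV

0.3052


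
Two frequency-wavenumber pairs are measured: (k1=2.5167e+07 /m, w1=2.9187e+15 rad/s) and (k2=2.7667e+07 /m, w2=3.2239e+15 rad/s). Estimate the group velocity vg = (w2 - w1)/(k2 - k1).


vg = (w2 - w1) / (k2 - k1)
= (3.2239e+15 - 2.9187e+15) / (2.7667e+07 - 2.5167e+07)
= 3.0520e+14 / 2.5000e+06
= 1.2208e+08 m/s

1.2208e+08


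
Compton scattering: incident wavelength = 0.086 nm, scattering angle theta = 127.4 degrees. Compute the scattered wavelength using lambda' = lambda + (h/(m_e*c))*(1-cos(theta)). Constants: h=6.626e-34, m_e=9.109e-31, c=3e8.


Compton wavelength: h/(m_e*c) = 2.4247e-12 m
d_lambda = 2.4247e-12 * (1 - cos(127.4 deg))
= 2.4247e-12 * 1.607376
= 3.8974e-12 m = 0.003897 nm
lambda' = 0.086 + 0.003897
= 0.089897 nm

0.089897


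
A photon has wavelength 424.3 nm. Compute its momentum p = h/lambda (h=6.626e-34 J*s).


p = h / lambda
= 6.626e-34 / (424.3e-9)
= 6.626e-34 / 4.2430e-07
= 1.5616e-27 kg*m/s

1.5616e-27


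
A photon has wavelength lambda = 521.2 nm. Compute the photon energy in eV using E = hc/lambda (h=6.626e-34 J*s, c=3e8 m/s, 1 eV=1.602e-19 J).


E = hc / lambda
= (6.626e-34)(3e8) / (521.2e-9)
= 1.9878e-25 / 5.2120e-07
= 3.8139e-19 J
Converting to eV: 3.8139e-19 / 1.602e-19
= 2.3807 eV

2.3807


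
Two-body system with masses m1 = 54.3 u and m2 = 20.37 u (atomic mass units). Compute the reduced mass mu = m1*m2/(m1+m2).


mu = m1 * m2 / (m1 + m2)
= 54.3 * 20.37 / (54.3 + 20.37)
= 1106.091 / 74.67
= 14.8131 u

14.8131


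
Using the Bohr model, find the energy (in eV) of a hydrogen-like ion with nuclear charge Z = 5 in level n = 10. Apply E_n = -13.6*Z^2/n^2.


E_n = -13.6 * Z^2 / n^2
= -13.6 * 5^2 / 10^2
= -13.6 * 25 / 100
= -3.4 eV

-3.4


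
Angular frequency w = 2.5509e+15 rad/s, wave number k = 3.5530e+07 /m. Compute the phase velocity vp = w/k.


vp = w / k
= 2.5509e+15 / 3.5530e+07
= 7.1796e+07 m/s

7.1796e+07


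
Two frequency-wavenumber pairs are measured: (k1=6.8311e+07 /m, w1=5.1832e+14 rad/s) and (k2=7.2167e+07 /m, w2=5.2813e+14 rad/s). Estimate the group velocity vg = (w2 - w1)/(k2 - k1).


vg = (w2 - w1) / (k2 - k1)
= (5.2813e+14 - 5.1832e+14) / (7.2167e+07 - 6.8311e+07)
= 9.8100e+12 / 3.8560e+06
= 2.5441e+06 m/s

2.5441e+06


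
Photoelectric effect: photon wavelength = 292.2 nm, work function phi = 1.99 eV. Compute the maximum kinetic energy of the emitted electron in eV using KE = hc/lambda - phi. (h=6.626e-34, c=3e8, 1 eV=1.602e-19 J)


E_photon = hc / lambda
= (6.626e-34)(3e8) / (292.2e-9)
= 6.8029e-19 J
= 4.2465 eV
KE = E_photon - phi
= 4.2465 - 1.99
= 2.2565 eV

2.2565


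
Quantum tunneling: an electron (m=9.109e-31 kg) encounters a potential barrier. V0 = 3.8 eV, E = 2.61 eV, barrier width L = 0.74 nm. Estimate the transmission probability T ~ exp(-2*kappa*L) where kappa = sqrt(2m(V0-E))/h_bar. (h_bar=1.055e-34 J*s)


V0 - E = 1.19 eV = 1.9064e-19 J
kappa = sqrt(2 * m * (V0-E)) / h_bar
= sqrt(2 * 9.109e-31 * 1.9064e-19) / 1.055e-34
= 5.5860e+09 /m
2*kappa*L = 2 * 5.5860e+09 * 0.74e-9
= 8.2673
T = exp(-8.2673) = 2.567745e-04

2.567745e-04


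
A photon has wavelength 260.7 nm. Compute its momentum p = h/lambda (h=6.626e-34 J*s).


p = h / lambda
= 6.626e-34 / (260.7e-9)
= 6.626e-34 / 2.6070e-07
= 2.5416e-27 kg*m/s

2.5416e-27


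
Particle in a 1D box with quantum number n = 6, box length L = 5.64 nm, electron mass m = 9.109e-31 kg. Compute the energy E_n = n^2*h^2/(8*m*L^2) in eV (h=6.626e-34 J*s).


E = n^2 * h^2 / (8 * m * L^2)
= 6^2 * (6.626e-34)^2 / (8 * 9.109e-31 * (5.64e-9)^2)
= 36 * 4.3904e-67 / (8 * 9.109e-31 * 3.1810e-17)
= 6.8185e-20 J
= 0.4256 eV

0.4256


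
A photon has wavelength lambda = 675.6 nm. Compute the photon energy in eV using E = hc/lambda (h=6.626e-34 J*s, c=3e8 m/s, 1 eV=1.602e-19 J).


E = hc / lambda
= (6.626e-34)(3e8) / (675.6e-9)
= 1.9878e-25 / 6.7560e-07
= 2.9423e-19 J
Converting to eV: 2.9423e-19 / 1.602e-19
= 1.8366 eV

1.8366


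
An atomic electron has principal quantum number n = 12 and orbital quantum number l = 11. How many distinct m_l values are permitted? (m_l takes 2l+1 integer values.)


m_l ranges from -l to +l in integer steps
So m_l goes from -11 to +11
Count = 2l + 1 = 2*11 + 1
= 23

23


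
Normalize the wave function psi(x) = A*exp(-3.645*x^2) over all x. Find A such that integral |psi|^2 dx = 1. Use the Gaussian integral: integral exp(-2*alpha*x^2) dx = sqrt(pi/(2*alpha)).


integral |psi|^2 dx = A^2 * sqrt(pi/(2*alpha)) = 1
A^2 = sqrt(2*alpha/pi)
= sqrt(2 * 3.645 / pi)
= 1.523312
A = sqrt(1.523312)
= 1.2342

1.2342


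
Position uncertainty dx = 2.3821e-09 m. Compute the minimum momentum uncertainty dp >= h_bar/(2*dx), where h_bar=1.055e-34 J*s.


dp = h_bar / (2 * dx)
= 1.055e-34 / (2 * 2.3821e-09)
= 1.055e-34 / 4.7642e-09
= 2.2144e-26 kg*m/s

2.2144e-26


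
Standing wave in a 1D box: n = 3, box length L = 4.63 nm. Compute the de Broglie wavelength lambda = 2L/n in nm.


lambda = 2L / n
= 2 * 4.63 / 3
= 9.26 / 3
= 3.0867 nm

3.0867


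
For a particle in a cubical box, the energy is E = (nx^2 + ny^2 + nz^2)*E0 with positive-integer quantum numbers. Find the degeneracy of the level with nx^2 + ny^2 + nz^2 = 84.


Enumerate all (nx, ny, nz) with nx^2 + ny^2 + nz^2 = 84:
(2,4,8)
(2,8,4)
(4,2,8)
(4,8,2)
(8,2,4)
(8,4,2)
Total degeneracy = 6

6


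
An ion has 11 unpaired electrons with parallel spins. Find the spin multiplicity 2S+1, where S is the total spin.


Total spin S = N * (1/2) = 11 * 0.5 = 5.5
Spin multiplicity = 2S + 1
= 2 * 5.5 + 1
= 12

12


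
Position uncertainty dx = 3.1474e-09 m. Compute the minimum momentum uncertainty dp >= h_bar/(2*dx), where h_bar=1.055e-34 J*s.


dp = h_bar / (2 * dx)
= 1.055e-34 / (2 * 3.1474e-09)
= 1.055e-34 / 6.2948e-09
= 1.6760e-26 kg*m/s

1.6760e-26


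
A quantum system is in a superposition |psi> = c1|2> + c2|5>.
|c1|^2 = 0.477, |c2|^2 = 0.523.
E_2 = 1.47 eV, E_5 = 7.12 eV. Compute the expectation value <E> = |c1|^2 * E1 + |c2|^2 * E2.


<E> = |c1|^2 * E1 + |c2|^2 * E2
= 0.477 * 1.47 + 0.523 * 7.12
= 0.7012 + 3.7238
= 4.425 eV

4.425


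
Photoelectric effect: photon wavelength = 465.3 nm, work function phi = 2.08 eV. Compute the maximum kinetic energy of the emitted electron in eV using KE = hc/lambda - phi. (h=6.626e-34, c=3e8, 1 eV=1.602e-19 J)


E_photon = hc / lambda
= (6.626e-34)(3e8) / (465.3e-9)
= 4.2721e-19 J
= 2.6667 eV
KE = E_photon - phi
= 2.6667 - 2.08
= 0.5867 eV

0.5867


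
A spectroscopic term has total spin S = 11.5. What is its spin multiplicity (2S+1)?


Spin multiplicity = 2S + 1
= 2 * 11.5 + 1
= 23.0 + 1
= 24

24


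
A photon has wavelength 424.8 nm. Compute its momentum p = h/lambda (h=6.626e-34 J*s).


p = h / lambda
= 6.626e-34 / (424.8e-9)
= 6.626e-34 / 4.2480e-07
= 1.5598e-27 kg*m/s

1.5598e-27


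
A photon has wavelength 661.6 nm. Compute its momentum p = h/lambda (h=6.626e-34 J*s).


p = h / lambda
= 6.626e-34 / (661.6e-9)
= 6.626e-34 / 6.6160e-07
= 1.0015e-27 kg*m/s

1.0015e-27


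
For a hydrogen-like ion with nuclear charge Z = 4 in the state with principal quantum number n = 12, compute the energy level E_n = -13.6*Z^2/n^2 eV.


E_n = -13.6 * Z^2 / n^2
= -13.6 * 4^2 / 12^2
= -13.6 * 16 / 144
= -1.5111 eV

-1.5111


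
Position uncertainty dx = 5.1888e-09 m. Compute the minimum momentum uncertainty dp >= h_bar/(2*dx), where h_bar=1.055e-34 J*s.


dp = h_bar / (2 * dx)
= 1.055e-34 / (2 * 5.1888e-09)
= 1.055e-34 / 1.0378e-08
= 1.0166e-26 kg*m/s

1.0166e-26


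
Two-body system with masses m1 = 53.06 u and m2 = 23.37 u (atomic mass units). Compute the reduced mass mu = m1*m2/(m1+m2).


mu = m1 * m2 / (m1 + m2)
= 53.06 * 23.37 / (53.06 + 23.37)
= 1240.0122 / 76.43
= 16.2242 u

16.2242
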